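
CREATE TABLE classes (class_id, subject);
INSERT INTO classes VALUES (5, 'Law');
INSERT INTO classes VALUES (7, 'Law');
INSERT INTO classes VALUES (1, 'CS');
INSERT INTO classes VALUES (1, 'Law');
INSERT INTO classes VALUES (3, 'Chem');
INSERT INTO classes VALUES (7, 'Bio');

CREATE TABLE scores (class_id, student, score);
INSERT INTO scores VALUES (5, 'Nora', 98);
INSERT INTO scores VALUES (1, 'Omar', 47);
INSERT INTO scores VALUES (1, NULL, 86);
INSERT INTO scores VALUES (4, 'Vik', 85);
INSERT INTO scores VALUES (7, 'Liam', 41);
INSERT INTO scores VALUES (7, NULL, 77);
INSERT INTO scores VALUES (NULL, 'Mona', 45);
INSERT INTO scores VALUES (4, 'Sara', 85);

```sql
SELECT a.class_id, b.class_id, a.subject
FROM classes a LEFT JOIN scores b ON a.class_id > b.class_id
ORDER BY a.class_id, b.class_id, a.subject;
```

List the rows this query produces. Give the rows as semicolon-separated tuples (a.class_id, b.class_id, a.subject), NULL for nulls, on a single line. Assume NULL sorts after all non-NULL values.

LEFT JOIN keeps every row from `classes`; unmatched rows get NULL for `scores`'s columns.
Matching on a.class_id > b.class_id. A NULL in a compared column never satisfies the condition.
- a row (class_id=5): matches 4 b row(s) → 4 output row(s).
- a row (class_id=7): matches 5 b row(s) → 5 output row(s).
- a row (class_id=1): no match → kept, b columns NULL.
- a row (class_id=1): no match → kept, b columns NULL.
- a row (class_id=3): matches 2 b row(s) → 2 output row(s).
- a row (class_id=7): matches 5 b row(s) → 5 output row(s).

(1, NULL, CS); (1, NULL, Law); (3, 1, Chem); (3, 1, Chem); (5, 1, Law); (5, 1, Law); (5, 4, Law); (5, 4, Law); (7, 1, Bio); (7, 1, Bio); (7, 1, Law); (7, 1, Law); (7, 4, Bio); (7, 4, Bio); (7, 4, Law); (7, 4, Law); (7, 5, Bio); (7, 5, Law)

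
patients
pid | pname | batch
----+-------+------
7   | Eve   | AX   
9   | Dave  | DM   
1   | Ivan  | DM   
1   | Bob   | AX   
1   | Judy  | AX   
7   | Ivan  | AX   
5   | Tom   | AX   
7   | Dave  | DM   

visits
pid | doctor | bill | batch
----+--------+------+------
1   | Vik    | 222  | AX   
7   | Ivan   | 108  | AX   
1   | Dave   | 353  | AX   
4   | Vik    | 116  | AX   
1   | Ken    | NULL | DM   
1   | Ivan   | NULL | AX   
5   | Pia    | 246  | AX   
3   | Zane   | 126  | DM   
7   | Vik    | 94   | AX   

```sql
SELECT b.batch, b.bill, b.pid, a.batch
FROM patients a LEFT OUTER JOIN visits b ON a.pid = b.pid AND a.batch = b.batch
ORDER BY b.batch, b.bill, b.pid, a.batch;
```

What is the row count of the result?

LEFT JOIN keeps every row from `patients`; unmatched rows get NULL for `visits`'s columns.
Matching on a.pid = b.pid AND a.batch = b.batch.
- pid=7, batch=AX: 2 matching b row(s), so 2 row(s) emitted.
- pid=9, batch=DM: no b row matches, row kept with b columns NULL.
- pid=1, batch=DM: 1 matching b row(s), so 1 row(s) emitted.
- pid=1, batch=AX: 3 matching b row(s), so 3 row(s) emitted.
- pid=1, batch=AX: 3 matching b row(s), so 3 row(s) emitted.
- pid=7, batch=AX: 2 matching b row(s), so 2 row(s) emitted.
- pid=5, batch=AX: 1 matching b row(s), so 1 row(s) emitted.
- pid=7, batch=DM: no b row matches, row kept with b columns NULL.
Total: 12 matched + 2 padded = 14 rows.

14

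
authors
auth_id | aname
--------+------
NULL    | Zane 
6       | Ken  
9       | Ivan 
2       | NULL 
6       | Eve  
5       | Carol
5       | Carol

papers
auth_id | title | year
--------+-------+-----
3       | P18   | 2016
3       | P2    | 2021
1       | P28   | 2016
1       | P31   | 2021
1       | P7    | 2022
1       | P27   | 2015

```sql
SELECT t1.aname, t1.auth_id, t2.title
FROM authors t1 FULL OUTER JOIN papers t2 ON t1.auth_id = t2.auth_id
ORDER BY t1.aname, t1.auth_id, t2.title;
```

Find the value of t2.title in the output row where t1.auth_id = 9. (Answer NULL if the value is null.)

NULL

FULL OUTER JOIN keeps every row from both sides; unmatched rows get NULL for the other side's columns.
Matching on t1.auth_id = t2.auth_id. A NULL in a compared column never satisfies the condition.
Matched pairs: 0; unmatched t1 rows kept: 7; unmatched t2 rows kept: 6.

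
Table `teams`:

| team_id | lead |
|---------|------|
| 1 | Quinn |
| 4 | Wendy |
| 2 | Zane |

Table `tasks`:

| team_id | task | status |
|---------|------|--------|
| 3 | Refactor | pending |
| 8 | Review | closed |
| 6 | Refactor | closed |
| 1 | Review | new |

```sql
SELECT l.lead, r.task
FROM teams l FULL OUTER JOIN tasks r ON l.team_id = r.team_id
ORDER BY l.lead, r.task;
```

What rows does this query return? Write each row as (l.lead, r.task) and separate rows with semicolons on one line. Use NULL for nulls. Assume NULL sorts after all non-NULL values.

FULL OUTER JOIN keeps every row from both sides; unmatched rows get NULL for the other side's columns.
Matching on l.team_id = r.team_id.
- team_id=1: 1 matching r row(s), so 1 row(s) emitted.
- team_id=4: no r row matches, row kept with r columns NULL.
- team_id=2: no r row matches, row kept with r columns NULL.
- 3 row(s) from r found no l partner → padded with NULL.
After projecting and ordering:
l.lead | r.task
Quinn | Review
Wendy | NULL
Zane | NULL
NULL | Refactor
NULL | Refactor
NULL | Review

(Quinn, Review); (Wendy, NULL); (Zane, NULL); (NULL, Refactor); (NULL, Refactor); (NULL, Review)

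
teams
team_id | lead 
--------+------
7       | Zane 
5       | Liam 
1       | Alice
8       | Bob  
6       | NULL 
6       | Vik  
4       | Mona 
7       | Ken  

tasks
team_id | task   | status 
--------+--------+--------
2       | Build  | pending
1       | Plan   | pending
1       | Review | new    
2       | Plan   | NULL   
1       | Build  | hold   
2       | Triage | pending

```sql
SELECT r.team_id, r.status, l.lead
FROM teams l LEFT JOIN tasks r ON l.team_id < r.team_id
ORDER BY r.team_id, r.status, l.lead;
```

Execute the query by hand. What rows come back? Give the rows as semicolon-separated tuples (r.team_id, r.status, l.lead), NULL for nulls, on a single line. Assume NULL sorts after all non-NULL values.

(2, pending, Alice); (2, pending, Alice); (2, NULL, Alice); (NULL, NULL, Bob); (NULL, NULL, Ken); (NULL, NULL, Liam); (NULL, NULL, Mona); (NULL, NULL, Vik); (NULL, NULL, Zane); (NULL, NULL, NULL)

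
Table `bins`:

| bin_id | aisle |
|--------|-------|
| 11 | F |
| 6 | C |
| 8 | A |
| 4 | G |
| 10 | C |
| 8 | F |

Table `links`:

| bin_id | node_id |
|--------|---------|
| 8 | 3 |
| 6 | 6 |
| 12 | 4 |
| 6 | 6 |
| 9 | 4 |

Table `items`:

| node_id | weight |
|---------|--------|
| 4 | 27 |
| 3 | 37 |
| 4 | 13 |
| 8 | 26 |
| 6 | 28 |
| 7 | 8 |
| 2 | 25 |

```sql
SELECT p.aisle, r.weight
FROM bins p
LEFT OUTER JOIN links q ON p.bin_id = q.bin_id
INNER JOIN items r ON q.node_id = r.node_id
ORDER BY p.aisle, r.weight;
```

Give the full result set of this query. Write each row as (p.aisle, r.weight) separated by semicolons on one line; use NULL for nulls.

(A, 37); (C, 28); (C, 28); (F, 37)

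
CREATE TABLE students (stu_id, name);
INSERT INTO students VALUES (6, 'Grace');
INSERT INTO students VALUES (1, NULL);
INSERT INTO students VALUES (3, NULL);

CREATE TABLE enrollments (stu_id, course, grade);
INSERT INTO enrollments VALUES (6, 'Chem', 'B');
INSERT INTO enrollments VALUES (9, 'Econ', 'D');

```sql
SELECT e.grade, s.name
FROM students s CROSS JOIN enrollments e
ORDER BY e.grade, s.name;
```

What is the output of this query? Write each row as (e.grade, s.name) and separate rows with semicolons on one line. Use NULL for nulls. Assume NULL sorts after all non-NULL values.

CROSS JOIN pairs every row of `students` with every row of `enrollments`: 3 × 2 = 6 rows.
After projecting and ordering:
e.grade | s.name
B | Grace
B | NULL
B | NULL
D | Grace
D | NULL
D | NULL

(B, Grace); (B, NULL); (B, NULL); (D, Grace); (D, NULL); (D, NULL)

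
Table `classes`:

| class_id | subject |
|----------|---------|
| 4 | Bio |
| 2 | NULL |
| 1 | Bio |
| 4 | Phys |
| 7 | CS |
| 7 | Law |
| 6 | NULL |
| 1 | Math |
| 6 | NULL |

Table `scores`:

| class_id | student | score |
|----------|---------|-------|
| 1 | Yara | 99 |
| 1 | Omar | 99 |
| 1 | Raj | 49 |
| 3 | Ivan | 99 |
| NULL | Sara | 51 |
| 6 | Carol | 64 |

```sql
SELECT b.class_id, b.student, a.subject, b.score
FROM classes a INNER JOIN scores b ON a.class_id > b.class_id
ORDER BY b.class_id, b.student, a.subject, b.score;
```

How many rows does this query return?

INNER JOIN keeps only pairs where the ON condition holds.
Matching on a.class_id > b.class_id. A NULL in a compared column never satisfies the condition.
Matched pairs: 29.
Total: 29 rows.

29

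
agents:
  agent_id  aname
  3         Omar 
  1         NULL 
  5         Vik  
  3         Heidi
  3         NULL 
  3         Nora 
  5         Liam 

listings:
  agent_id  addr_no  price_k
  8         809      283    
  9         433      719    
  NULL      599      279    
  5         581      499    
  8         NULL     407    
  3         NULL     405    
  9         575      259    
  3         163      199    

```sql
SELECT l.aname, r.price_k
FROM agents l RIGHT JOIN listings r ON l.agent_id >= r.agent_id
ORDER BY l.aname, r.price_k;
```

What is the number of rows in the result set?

RIGHT JOIN keeps every row from `listings`; unmatched rows get NULL for `agents`'s columns.
Matching on l.agent_id >= r.agent_id. A NULL in a compared column never satisfies the condition.
Matched pairs: 14; unmatched r rows kept: 5.
Total: 14 matched + 5 padded = 19 rows.

19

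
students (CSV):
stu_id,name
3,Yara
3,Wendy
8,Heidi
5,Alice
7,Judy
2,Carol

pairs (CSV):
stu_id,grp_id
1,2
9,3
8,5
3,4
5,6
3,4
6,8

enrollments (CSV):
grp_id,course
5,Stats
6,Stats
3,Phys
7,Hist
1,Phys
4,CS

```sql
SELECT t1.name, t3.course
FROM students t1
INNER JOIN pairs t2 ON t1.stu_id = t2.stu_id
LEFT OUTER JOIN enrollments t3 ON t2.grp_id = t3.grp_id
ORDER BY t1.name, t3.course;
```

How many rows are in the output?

6

Evaluate left to right. First `students t1 INNER JOIN pairs t2` on stu_id: 6 row(s).
Then LEFT JOIN `enrollments t3` on grp_id: each of those 6 rows is kept; rows whose t2.grp_id has no match in t3 get NULL for t3's columns.
Result: 6 row(s).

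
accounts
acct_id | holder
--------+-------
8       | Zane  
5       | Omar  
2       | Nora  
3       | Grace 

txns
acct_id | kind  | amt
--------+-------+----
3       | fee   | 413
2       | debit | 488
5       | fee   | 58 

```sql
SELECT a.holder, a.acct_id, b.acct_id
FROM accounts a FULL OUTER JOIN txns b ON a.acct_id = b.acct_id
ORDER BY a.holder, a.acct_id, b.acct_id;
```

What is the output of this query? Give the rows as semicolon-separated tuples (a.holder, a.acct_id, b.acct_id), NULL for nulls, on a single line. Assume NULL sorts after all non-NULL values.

FULL OUTER JOIN keeps every row from both sides; unmatched rows get NULL for the other side's columns.
Matching on a.acct_id = b.acct_id.
Matched pairs: 3; unmatched a rows kept: 1; unmatched b rows kept: 0.

(Grace, 3, 3); (Nora, 2, 2); (Omar, 5, 5); (Zane, 8, NULL)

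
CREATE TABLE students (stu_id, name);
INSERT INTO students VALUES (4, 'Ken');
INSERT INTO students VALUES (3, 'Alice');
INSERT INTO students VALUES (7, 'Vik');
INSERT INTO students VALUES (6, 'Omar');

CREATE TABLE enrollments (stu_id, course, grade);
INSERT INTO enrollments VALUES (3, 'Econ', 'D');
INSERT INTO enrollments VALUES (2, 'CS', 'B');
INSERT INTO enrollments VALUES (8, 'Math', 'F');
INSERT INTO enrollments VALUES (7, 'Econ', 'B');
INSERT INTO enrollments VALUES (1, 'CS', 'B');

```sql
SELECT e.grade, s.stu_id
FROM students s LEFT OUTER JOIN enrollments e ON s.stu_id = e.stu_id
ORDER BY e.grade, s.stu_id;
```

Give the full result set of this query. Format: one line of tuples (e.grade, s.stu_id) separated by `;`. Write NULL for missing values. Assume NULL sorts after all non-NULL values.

(B, 7); (D, 3); (NULL, 4); (NULL, 6)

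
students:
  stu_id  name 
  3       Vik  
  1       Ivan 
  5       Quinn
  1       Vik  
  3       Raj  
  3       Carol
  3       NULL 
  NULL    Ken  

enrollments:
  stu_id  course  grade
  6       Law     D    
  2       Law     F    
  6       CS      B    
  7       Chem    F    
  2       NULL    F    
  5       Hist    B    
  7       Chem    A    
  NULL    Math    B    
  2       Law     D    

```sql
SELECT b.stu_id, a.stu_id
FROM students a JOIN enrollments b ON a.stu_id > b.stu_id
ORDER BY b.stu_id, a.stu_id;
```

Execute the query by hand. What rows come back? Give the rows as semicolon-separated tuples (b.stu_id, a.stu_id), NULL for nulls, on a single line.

(2, 3); (2, 3); (2, 3); (2, 3); (2, 3); (2, 3); (2, 3); (2, 3); (2, 3); (2, 3); (2, 3); (2, 3); (2, 5); (2, 5); (2, 5)

INNER JOIN keeps only pairs where the ON condition holds.
Matching on a.stu_id > b.stu_id. A NULL in a compared column never satisfies the condition.
- a (stu_id=3) pairs with 3 row(s) of b.
- a (stu_id=1) has no partner → excluded.
- a (stu_id=5) pairs with 3 row(s) of b.
- a (stu_id=1) has no partner → excluded.
- a (stu_id=3) pairs with 3 row(s) of b.
- a (stu_id=3) pairs with 3 row(s) of b.
- a (stu_id=3) pairs with 3 row(s) of b.
- a (stu_id=NULL) has no partner → excluded.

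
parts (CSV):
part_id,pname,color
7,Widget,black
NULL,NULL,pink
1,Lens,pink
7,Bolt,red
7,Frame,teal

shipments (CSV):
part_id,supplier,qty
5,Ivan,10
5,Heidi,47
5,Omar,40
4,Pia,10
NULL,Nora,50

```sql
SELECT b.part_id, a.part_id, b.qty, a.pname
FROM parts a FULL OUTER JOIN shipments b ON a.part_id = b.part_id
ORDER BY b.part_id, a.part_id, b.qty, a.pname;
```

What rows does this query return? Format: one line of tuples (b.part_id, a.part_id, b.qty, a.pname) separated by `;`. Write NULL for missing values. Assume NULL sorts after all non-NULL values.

(4, NULL, 10, NULL); (5, NULL, 10, NULL); (5, NULL, 40, NULL); (5, NULL, 47, NULL); (NULL, 1, NULL, Lens); (NULL, 7, NULL, Bolt); (NULL, 7, NULL, Frame); (NULL, 7, NULL, Widget); (NULL, NULL, 50, NULL); (NULL, NULL, NULL, NULL)

FULL OUTER JOIN keeps every row from both sides; unmatched rows get NULL for the other side's columns.
Matching on a.part_id = b.part_id. A NULL in a compared column never satisfies the condition.
Matched pairs: 0; unmatched a rows kept: 5; unmatched b rows kept: 5.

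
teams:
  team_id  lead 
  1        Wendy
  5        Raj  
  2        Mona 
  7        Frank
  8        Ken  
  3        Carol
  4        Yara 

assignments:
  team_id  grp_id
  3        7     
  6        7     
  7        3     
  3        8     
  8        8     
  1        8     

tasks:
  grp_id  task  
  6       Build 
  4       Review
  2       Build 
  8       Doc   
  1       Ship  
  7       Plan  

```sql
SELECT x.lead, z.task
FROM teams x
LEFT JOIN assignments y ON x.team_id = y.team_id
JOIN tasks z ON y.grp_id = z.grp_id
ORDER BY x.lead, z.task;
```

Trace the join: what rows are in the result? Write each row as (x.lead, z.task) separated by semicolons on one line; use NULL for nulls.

(Carol, Doc); (Carol, Plan); (Ken, Doc); (Wendy, Doc)

Joins associate left-to-right: teams LEFT JOIN assignments on team_id gives 8 intermediate row(s).
Then INNER JOIN `tasks z` on grp_id: keep only rows whose y.grp_id appears in z.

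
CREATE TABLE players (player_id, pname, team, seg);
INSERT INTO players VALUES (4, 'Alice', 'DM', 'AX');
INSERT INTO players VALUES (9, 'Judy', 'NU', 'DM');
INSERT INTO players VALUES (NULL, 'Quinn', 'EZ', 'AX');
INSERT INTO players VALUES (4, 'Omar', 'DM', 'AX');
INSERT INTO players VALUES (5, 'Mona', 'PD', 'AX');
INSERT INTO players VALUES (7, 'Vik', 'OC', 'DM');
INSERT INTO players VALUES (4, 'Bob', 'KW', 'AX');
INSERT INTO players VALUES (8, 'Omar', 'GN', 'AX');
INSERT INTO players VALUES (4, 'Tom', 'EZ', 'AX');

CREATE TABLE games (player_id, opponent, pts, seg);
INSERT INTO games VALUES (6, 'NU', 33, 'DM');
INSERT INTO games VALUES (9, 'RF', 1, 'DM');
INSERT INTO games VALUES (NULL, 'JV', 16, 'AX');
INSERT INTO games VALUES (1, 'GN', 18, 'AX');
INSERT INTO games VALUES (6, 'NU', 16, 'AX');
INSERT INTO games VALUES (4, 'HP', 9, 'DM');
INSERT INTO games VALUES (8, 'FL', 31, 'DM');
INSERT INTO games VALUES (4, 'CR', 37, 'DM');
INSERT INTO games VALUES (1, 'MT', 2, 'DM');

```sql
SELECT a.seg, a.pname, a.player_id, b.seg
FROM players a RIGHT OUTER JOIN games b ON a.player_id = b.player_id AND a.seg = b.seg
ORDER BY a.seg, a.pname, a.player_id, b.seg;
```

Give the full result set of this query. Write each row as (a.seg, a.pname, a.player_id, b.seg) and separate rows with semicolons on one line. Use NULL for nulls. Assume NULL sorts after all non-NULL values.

RIGHT JOIN keeps every row from `games`; unmatched rows get NULL for `players`'s columns.
Matching on a.player_id = b.player_id AND a.seg = b.seg. A NULL in a compared column never satisfies the condition.
- a[0] player_id=4, seg=AX → no match.
- a[1] player_id=9, seg=DM → 1 match(es) in b → 1 row(s).
- a[2] player_id=NULL, seg=AX → no match.
- a[3] player_id=4, seg=AX → no match.
- a[4] player_id=5, seg=AX → no match.
- a[5] player_id=7, seg=DM → no match.
- a[6] player_id=4, seg=AX → no match.
- a[7] player_id=8, seg=AX → no match.
- a[8] player_id=4, seg=AX → no match.
- plus 8 unmatched b row(s), each kept with NULL a columns.
After projecting and ordering:
a.seg | a.pname | a.player_id | b.seg
DM | Judy | 9 | DM
NULL | NULL | NULL | AX
NULL | NULL | NULL | AX
NULL | NULL | NULL | AX
NULL | NULL | NULL | DM
NULL | NULL | NULL | DM
NULL | NULL | NULL | DM
NULL | NULL | NULL | DM
NULL | NULL | NULL | DM

(DM, Judy, 9, DM); (NULL, NULL, NULL, AX); (NULL, NULL, NULL, AX); (NULL, NULL, NULL, AX); (NULL, NULL, NULL, DM); (NULL, NULL, NULL, DM); (NULL, NULL, NULL, DM); (NULL, NULL, NULL, DM); (NULL, NULL, NULL, DM)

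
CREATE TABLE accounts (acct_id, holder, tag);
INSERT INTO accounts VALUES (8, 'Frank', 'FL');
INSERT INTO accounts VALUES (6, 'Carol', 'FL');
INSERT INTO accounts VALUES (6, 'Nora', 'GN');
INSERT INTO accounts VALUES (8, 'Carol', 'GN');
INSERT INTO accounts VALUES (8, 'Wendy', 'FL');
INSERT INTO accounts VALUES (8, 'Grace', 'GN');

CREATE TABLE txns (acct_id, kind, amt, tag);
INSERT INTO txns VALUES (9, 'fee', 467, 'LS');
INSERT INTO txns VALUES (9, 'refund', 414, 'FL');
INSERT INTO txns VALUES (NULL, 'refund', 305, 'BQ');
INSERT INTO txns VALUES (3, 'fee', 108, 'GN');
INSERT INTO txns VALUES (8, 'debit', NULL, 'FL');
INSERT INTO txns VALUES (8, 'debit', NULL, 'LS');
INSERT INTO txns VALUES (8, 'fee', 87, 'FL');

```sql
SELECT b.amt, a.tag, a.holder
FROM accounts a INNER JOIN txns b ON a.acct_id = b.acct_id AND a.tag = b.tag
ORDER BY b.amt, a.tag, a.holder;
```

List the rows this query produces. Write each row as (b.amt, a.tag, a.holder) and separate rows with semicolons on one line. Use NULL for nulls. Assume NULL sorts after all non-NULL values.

INNER JOIN keeps only pairs where the ON condition holds.
Matching on a.acct_id = b.acct_id AND a.tag = b.tag. A NULL in a compared column never satisfies the condition.
- a row (acct_id=8, tag=FL): matches 2 b row(s) → 2 output row(s).
- a row (acct_id=6, tag=FL): no match → dropped.
- a row (acct_id=6, tag=GN): no match → dropped.
- a row (acct_id=8, tag=GN): no match → dropped.
- a row (acct_id=8, tag=FL): matches 2 b row(s) → 2 output row(s).
- a row (acct_id=8, tag=GN): no match → dropped.
After projecting and ordering:
b.amt | a.tag | a.holder
87 | FL | Frank
87 | FL | Wendy
NULL | FL | Frank
NULL | FL | Wendy

(87, FL, Frank); (87, FL, Wendy); (NULL, FL, Frank); (NULL, FL, Wendy)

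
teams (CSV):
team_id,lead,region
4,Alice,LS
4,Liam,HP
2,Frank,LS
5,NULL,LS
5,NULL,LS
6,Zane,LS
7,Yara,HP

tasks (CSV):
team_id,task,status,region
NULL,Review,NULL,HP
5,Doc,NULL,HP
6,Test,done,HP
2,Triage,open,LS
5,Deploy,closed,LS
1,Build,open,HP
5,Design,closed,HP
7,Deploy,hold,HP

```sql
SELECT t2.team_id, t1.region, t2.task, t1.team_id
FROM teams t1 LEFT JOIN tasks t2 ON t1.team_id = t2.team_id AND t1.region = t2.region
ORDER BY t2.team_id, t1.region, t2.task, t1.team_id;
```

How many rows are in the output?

7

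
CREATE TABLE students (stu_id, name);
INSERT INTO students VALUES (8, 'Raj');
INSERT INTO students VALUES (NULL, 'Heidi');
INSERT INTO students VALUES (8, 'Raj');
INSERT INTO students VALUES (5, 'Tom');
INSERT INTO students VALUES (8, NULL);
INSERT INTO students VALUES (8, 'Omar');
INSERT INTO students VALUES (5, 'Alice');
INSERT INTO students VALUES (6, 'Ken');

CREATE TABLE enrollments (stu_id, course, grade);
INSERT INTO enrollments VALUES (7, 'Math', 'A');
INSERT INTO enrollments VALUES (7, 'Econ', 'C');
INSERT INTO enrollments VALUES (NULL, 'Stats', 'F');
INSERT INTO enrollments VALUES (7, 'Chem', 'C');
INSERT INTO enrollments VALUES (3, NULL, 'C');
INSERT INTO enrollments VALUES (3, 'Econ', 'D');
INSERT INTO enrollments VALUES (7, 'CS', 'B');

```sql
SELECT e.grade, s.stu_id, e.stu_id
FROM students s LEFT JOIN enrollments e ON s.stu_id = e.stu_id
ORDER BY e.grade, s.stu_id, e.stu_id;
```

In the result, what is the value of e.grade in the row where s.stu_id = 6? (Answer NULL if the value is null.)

NULL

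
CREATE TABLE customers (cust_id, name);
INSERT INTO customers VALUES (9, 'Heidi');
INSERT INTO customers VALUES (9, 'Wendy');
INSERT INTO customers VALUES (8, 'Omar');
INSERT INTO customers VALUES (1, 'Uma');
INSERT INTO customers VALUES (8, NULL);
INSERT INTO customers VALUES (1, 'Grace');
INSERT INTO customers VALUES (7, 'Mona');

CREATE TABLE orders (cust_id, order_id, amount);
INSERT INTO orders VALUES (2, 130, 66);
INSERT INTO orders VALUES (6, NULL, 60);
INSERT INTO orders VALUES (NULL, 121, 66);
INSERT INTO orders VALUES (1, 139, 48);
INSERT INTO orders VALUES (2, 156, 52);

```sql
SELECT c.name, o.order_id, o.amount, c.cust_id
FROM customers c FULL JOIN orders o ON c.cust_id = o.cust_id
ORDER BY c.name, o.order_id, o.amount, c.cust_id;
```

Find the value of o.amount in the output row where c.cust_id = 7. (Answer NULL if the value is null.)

NULL

FULL OUTER JOIN keeps every row from both sides; unmatched rows get NULL for the other side's columns.
Matching on c.cust_id = o.cust_id. A NULL in a compared column never satisfies the condition.
- c (cust_id=9) has no partner → padded with NULL.
- c (cust_id=9) has no partner → padded with NULL.
- c (cust_id=8) has no partner → padded with NULL.
- c (cust_id=1) pairs with 1 row(s) of o.
- c (cust_id=8) has no partner → padded with NULL.
- c (cust_id=1) pairs with 1 row(s) of o.
- c (cust_id=7) has no partner → padded with NULL.
- 4 o row(s) had no c match → kept, c columns NULL.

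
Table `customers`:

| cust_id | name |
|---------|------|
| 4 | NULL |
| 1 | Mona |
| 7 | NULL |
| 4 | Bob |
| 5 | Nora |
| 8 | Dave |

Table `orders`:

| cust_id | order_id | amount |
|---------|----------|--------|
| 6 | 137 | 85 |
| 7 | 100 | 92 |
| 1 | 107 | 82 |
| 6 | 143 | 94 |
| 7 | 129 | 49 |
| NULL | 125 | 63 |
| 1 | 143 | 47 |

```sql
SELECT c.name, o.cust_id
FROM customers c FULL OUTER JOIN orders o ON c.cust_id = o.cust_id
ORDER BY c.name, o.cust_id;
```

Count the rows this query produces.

11

FULL OUTER JOIN keeps every row from both sides; unmatched rows get NULL for the other side's columns.
Matching on c.cust_id = o.cust_id. A NULL in a compared column never satisfies the condition.
- c row (cust_id=4): no match → kept, o columns NULL.
- c row (cust_id=1): matches 2 o row(s) → 2 output row(s).
- c row (cust_id=7): matches 2 o row(s) → 2 output row(s).
- c row (cust_id=4): no match → kept, o columns NULL.
- c row (cust_id=5): no match → kept, o columns NULL.
- c row (cust_id=8): no match → kept, o columns NULL.
- plus 3 unmatched o row(s), each kept with NULL c columns.
Total: 4 matched + 7 padded = 11 rows.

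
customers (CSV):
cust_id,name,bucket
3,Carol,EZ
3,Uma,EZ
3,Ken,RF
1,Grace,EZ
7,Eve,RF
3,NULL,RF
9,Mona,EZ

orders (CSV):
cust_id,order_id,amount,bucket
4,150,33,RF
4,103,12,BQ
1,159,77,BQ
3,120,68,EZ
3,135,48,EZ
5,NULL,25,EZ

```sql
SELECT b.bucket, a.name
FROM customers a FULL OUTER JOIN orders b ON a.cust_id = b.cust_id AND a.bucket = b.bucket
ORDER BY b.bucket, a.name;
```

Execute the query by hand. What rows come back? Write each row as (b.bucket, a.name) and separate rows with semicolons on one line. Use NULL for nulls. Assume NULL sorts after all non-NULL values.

FULL OUTER JOIN keeps every row from both sides; unmatched rows get NULL for the other side's columns.
Matching on a.cust_id = b.cust_id AND a.bucket = b.bucket.
Matched pairs: 4; unmatched a rows kept: 5; unmatched b rows kept: 4.

(BQ, NULL); (BQ, NULL); (EZ, Carol); (EZ, Carol); (EZ, Uma); (EZ, Uma); (EZ, NULL); (RF, NULL); (NULL, Eve); (NULL, Grace); (NULL, Ken); (NULL, Mona); (NULL, NULL)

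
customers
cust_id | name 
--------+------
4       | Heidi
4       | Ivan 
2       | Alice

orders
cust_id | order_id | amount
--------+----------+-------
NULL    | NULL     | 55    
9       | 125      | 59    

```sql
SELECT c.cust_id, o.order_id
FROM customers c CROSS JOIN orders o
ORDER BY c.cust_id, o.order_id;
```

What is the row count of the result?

6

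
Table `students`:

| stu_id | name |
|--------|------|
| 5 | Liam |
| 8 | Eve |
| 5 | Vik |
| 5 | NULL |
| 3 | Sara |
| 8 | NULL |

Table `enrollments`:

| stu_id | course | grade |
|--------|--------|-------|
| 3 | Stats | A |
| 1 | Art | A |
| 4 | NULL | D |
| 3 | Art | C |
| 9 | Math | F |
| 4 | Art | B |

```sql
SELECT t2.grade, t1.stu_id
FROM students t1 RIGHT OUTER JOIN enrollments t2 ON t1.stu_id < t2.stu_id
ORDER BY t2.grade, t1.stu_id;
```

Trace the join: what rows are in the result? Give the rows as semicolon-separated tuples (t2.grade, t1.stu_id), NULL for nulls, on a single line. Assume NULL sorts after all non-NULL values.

(A, NULL); (A, NULL); (B, 3); (C, NULL); (D, 3); (F, 3); (F, 5); (F, 5); (F, 5); (F, 8); (F, 8)

RIGHT JOIN keeps every row from `enrollments`; unmatched rows get NULL for `students`'s columns.
Matching on t1.stu_id < t2.stu_id.
- t1 (stu_id=5) pairs with 1 row(s) of t2.
- t1 (stu_id=8) pairs with 1 row(s) of t2.
- t1 (stu_id=5) pairs with 1 row(s) of t2.
- t1 (stu_id=5) pairs with 1 row(s) of t2.
- t1 (stu_id=3) pairs with 3 row(s) of t2.
- t1 (stu_id=8) pairs with 1 row(s) of t2.
- 3 t2 row(s) had no t1 match → kept, t1 columns NULL.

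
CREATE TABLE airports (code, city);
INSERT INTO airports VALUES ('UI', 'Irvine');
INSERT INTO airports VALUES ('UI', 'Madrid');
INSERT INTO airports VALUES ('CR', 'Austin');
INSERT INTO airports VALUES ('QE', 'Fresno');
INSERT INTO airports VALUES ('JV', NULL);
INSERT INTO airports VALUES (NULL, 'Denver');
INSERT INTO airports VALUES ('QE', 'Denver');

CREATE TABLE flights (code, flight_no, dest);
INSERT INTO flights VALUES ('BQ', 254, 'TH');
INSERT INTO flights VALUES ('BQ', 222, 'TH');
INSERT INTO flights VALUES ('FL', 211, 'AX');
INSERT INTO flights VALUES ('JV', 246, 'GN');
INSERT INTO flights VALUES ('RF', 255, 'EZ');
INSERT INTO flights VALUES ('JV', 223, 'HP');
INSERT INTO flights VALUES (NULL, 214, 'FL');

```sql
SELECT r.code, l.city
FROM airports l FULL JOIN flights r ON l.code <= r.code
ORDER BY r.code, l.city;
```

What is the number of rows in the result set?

15

FULL OUTER JOIN keeps every row from both sides; unmatched rows get NULL for the other side's columns.
Matching on l.code <= r.code. A NULL in a compared column never satisfies the condition.
- l (code=UI) has no partner → padded with NULL.
- l (code=UI) has no partner → padded with NULL.
- l (code=CR) pairs with 4 row(s) of r.
- l (code=QE) pairs with 1 row(s) of r.
- l (code=JV) pairs with 3 row(s) of r.
- l (code=NULL) has no partner → padded with NULL.
- l (code=QE) pairs with 1 row(s) of r.
- plus 3 unmatched r row(s), each kept with NULL l columns.
Total: 9 matched + 6 padded = 15 rows.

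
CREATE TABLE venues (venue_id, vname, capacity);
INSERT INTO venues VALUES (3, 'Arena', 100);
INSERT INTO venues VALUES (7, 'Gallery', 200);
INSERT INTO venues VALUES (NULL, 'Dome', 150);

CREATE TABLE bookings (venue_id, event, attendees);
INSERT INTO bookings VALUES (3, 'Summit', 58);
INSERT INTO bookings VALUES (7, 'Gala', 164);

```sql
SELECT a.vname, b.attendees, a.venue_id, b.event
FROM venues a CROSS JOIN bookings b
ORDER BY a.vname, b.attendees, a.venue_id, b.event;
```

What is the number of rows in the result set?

CROSS JOIN pairs every row of `venues` with every row of `bookings`: 3 × 2 = 6 rows.

6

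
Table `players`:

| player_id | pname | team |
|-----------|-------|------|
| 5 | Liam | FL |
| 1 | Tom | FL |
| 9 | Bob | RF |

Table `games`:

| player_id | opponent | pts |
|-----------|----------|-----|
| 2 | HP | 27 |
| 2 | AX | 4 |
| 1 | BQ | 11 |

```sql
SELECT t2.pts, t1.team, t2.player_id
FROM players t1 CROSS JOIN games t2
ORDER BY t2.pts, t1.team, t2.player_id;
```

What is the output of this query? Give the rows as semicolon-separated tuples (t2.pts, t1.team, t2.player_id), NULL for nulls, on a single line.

CROSS JOIN pairs every row of `players` with every row of `games`: 3 × 3 = 9 rows.
After projecting and ordering:
t2.pts | t1.team | t2.player_id
4 | FL | 2
4 | FL | 2
4 | RF | 2
11 | FL | 1
11 | FL | 1
11 | RF | 1
27 | FL | 2
27 | FL | 2
27 | RF | 2

(4, FL, 2); (4, FL, 2); (4, RF, 2); (11, FL, 1); (11, FL, 1); (11, RF, 1); (27, FL, 2); (27, FL, 2); (27, RF, 2)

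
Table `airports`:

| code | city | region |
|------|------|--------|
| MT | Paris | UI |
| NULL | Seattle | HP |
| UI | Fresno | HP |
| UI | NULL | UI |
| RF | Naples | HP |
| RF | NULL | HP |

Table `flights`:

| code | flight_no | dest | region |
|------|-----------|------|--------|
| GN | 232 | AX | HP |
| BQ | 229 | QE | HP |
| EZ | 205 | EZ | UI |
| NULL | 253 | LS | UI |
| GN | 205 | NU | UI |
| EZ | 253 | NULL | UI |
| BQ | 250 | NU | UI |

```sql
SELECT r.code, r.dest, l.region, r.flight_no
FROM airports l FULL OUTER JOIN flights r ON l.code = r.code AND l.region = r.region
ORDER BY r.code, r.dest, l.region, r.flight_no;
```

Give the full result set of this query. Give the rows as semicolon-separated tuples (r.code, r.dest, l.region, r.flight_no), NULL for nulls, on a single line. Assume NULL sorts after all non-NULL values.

(BQ, NU, NULL, 250); (BQ, QE, NULL, 229); (EZ, EZ, NULL, 205); (EZ, NULL, NULL, 253); (GN, AX, NULL, 232); (GN, NU, NULL, 205); (NULL, LS, NULL, 253); (NULL, NULL, HP, NULL); (NULL, NULL, HP, NULL); (NULL, NULL, HP, NULL); (NULL, NULL, HP, NULL); (NULL, NULL, UI, NULL); (NULL, NULL, UI, NULL)

FULL OUTER JOIN keeps every row from both sides; unmatched rows get NULL for the other side's columns.
Matching on l.code = r.code AND l.region = r.region. A NULL in a compared column never satisfies the condition.
- l[0] code=MT, region=UI → no match; kept with NULLs on the r side.
- l[1] code=NULL, region=HP → no match; kept with NULLs on the r side.
- l[2] code=UI, region=HP → no match; kept with NULLs on the r side.
- l[3] code=UI, region=UI → no match; kept with NULLs on the r side.
- l[4] code=RF, region=HP → no match; kept with NULLs on the r side.
- l[5] code=RF, region=HP → no match; kept with NULLs on the r side.
- 7 r row(s) had no l match → kept, l columns NULL.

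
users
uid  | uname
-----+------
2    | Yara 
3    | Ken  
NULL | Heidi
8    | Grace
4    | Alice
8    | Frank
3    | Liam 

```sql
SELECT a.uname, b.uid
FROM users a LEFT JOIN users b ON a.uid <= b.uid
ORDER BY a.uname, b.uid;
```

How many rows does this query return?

LEFT JOIN keeps every row from `users a`; unmatched rows get NULL for `users b`'s columns.
Matching on a.uid <= b.uid. A NULL in a compared column never satisfies the condition.
- a (uid=2) pairs with 6 row(s) of b.
- a (uid=3) pairs with 5 row(s) of b.
- a (uid=NULL) has no partner → padded with NULL.
- a (uid=8) pairs with 2 row(s) of b.
- a (uid=4) pairs with 3 row(s) of b.
- a (uid=8) pairs with 2 row(s) of b.
- a (uid=3) pairs with 5 row(s) of b.
Total: 23 matched + 1 padded = 24 rows.

24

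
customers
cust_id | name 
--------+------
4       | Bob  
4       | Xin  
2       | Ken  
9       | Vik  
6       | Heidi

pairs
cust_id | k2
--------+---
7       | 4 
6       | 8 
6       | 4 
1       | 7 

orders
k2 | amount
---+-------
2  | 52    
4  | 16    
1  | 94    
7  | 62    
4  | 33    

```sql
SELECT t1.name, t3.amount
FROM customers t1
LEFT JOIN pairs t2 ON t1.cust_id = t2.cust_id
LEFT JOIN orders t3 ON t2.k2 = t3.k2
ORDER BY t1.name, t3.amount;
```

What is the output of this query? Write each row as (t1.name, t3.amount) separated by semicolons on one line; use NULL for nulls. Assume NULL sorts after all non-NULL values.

Step 1 — t1 LEFT JOIN t2 on cust_id → 6 row(s).
Then LEFT JOIN `orders t3` on k2: each of those 6 rows is kept; rows whose t2.k2 has no match in t3 get NULL for t3's columns.

(Bob, NULL); (Heidi, 16); (Heidi, 33); (Heidi, NULL); (Ken, NULL); (Vik, NULL); (Xin, NULL)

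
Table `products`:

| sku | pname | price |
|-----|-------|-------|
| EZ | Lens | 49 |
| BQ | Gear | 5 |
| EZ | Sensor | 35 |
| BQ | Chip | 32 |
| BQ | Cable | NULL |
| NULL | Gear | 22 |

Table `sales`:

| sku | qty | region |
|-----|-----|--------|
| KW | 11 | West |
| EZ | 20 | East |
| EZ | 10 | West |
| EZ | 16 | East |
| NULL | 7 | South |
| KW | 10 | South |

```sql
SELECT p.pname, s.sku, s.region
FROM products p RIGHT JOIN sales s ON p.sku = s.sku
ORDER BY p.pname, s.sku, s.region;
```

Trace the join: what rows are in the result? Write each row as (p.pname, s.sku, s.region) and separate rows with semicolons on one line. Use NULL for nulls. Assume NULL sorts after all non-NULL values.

RIGHT JOIN keeps every row from `sales`; unmatched rows get NULL for `products`'s columns.
Matching on p.sku = s.sku. A NULL in a compared column never satisfies the condition.
- sku=EZ: 3 matching s row(s), so 3 row(s) emitted.
- sku=BQ: no matching s row.
- sku=EZ: 3 matching s row(s), so 3 row(s) emitted.
- sku=BQ: no matching s row.
- sku=BQ: no matching s row.
- sku=NULL: no matching s row.
- 3 row(s) from s found no p partner → padded with NULL.
After projecting and ordering:
p.pname | s.sku | s.region
Lens | EZ | East
Lens | EZ | East
Lens | EZ | West
Sensor | EZ | East
Sensor | EZ | East
Sensor | EZ | West
NULL | KW | South
NULL | KW | West
NULL | NULL | South

(Lens, EZ, East); (Lens, EZ, East); (Lens, EZ, West); (Sensor, EZ, East); (Sensor, EZ, East); (Sensor, EZ, West); (NULL, KW, South); (NULL, KW, West); (NULL, NULL, South)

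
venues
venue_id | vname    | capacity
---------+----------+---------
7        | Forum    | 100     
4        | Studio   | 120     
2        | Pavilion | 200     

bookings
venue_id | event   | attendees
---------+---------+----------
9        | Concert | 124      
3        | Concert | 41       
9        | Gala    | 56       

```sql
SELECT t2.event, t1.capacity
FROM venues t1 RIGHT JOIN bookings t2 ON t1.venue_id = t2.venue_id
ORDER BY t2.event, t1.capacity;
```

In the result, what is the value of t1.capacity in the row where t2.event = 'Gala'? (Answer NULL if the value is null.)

NULL

RIGHT JOIN keeps every row from `bookings`; unmatched rows get NULL for `venues`'s columns.
Matching on t1.venue_id = t2.venue_id.
- t1[0] venue_id=7 → no match.
- t1[1] venue_id=4 → no match.
- t1[2] venue_id=2 → no match.
- plus 3 unmatched t2 row(s), each kept with NULL t1 columns.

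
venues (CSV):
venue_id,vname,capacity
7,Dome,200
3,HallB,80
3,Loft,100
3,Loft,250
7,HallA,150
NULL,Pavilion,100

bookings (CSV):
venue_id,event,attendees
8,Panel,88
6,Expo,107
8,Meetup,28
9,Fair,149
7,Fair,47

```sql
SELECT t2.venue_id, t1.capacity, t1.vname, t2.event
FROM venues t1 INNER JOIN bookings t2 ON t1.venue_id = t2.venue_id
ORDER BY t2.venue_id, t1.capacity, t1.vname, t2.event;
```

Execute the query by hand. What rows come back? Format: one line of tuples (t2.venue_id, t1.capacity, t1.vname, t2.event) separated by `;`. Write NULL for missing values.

(7, 150, HallA, Fair); (7, 200, Dome, Fair)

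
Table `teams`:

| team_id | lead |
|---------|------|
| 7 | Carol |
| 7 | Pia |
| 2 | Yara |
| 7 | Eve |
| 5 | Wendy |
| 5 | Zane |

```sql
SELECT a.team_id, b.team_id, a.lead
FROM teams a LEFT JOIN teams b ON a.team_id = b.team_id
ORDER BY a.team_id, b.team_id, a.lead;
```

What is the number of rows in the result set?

LEFT JOIN keeps every row from `teams a`; unmatched rows get NULL for `teams b`'s columns.
Matching on a.team_id = b.team_id.
- a[0] team_id=7 → 3 match(es) in b → 3 row(s).
- a[1] team_id=7 → 3 match(es) in b → 3 row(s).
- a[2] team_id=2 → 1 match(es) in b → 1 row(s).
- a[3] team_id=7 → 3 match(es) in b → 3 row(s).
- a[4] team_id=5 → 2 match(es) in b → 2 row(s).
- a[5] team_id=5 → 2 match(es) in b → 2 row(s).
Total: 14 rows.

14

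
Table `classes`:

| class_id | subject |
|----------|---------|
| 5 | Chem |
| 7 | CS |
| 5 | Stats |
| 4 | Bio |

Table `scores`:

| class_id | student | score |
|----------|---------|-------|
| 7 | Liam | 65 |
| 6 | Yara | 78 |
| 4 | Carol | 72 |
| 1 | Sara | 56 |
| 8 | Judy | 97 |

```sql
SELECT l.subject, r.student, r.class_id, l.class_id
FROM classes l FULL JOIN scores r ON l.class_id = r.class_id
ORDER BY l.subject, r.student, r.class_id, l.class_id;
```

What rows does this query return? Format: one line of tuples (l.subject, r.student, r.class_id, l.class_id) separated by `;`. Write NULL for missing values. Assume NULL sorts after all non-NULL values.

(Bio, Carol, 4, 4); (CS, Liam, 7, 7); (Chem, NULL, NULL, 5); (Stats, NULL, NULL, 5); (NULL, Judy, 8, NULL); (NULL, Sara, 1, NULL); (NULL, Yara, 6, NULL)

FULL OUTER JOIN keeps every row from both sides; unmatched rows get NULL for the other side's columns.
Matching on l.class_id = r.class_id.
- l (class_id=5) has no partner → padded with NULL.
- l (class_id=7) pairs with 1 row(s) of r.
- l (class_id=5) has no partner → padded with NULL.
- l (class_id=4) pairs with 1 row(s) of r.
- 3 r row(s) had no l match → kept, l columns NULL.
After projecting and ordering:
l.subject | r.student | r.class_id | l.class_id
Bio | Carol | 4 | 4
CS | Liam | 7 | 7
Chem | NULL | NULL | 5
Stats | NULL | NULL | 5
NULL | Judy | 8 | NULL
NULL | Sara | 1 | NULL
NULL | Yara | 6 | NULL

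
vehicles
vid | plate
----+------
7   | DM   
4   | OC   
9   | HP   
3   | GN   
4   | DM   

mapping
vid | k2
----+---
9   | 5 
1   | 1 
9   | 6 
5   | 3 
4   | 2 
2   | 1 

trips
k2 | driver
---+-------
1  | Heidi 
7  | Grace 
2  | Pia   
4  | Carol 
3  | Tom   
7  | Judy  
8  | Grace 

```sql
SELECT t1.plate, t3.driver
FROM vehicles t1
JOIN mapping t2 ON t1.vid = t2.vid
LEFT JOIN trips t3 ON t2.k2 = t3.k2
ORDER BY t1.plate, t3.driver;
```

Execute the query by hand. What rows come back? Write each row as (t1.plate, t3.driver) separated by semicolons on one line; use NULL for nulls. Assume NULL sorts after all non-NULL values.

Step 1 — t1 INNER JOIN t2 on vid → 4 row(s).
Then LEFT JOIN `trips t3` on k2: each of those 4 rows is kept; rows whose t2.k2 has no match in t3 get NULL for t3's columns.

(DM, Pia); (HP, NULL); (HP, NULL); (OC, Pia)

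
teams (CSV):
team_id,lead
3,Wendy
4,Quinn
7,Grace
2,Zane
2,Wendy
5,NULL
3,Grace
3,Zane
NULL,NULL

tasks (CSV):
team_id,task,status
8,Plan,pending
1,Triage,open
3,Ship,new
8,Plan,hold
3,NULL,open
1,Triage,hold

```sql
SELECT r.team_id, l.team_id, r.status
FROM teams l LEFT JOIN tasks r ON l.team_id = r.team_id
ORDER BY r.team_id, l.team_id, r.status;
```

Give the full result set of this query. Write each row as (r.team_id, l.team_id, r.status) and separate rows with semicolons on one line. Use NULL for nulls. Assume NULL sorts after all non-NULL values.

(3, 3, new); (3, 3, new); (3, 3, new); (3, 3, open); (3, 3, open); (3, 3, open); (NULL, 2, NULL); (NULL, 2, NULL); (NULL, 4, NULL); (NULL, 5, NULL); (NULL, 7, NULL); (NULL, NULL, NULL)

LEFT JOIN keeps every row from `teams`; unmatched rows get NULL for `tasks`'s columns.
Matching on l.team_id = r.team_id. A NULL in a compared column never satisfies the condition.
- team_id=3: 2 matching r row(s), so 2 row(s) emitted.
- team_id=4: no r row matches, row kept with r columns NULL.
- team_id=7: no r row matches, row kept with r columns NULL.
- team_id=2: no r row matches, row kept with r columns NULL.
- team_id=2: no r row matches, row kept with r columns NULL.
- team_id=5: no r row matches, row kept with r columns NULL.
- team_id=3: 2 matching r row(s), so 2 row(s) emitted.
- team_id=3: 2 matching r row(s), so 2 row(s) emitted.
- team_id=NULL: no r row matches, row kept with r columns NULL.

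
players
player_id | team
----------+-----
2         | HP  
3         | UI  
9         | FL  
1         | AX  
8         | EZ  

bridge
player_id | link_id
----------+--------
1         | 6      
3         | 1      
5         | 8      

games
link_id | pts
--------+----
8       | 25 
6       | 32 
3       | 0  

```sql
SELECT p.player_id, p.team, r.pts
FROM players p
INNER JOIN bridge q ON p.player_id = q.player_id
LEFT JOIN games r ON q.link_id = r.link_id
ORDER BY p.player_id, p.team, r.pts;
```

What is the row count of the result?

Step 1 — p INNER JOIN q on player_id → 2 row(s).
Then LEFT JOIN `games r` on link_id: each of those 2 rows is kept; rows whose q.link_id has no match in r get NULL for r's columns.
Result: 2 row(s).

2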